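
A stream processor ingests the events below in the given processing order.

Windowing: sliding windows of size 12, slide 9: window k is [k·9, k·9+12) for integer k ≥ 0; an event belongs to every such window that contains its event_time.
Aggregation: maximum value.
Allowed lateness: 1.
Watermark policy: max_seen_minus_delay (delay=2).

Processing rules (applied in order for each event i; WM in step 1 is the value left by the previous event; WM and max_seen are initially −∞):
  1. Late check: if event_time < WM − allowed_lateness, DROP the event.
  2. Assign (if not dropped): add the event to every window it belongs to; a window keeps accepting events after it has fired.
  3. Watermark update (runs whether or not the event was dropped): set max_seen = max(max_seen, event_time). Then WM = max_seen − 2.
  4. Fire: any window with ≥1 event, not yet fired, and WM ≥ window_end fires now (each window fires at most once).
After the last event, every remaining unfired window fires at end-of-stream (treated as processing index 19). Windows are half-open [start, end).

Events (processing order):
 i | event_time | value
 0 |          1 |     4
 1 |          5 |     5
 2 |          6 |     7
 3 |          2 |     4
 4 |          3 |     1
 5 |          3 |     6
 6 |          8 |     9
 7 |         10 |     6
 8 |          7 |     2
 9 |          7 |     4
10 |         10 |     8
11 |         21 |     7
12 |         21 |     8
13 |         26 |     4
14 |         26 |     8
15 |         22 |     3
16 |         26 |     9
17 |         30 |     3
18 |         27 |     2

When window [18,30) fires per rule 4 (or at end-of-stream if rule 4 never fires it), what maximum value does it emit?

9

i=0 t=1 v=4: → [0,12); WM=-1
i=1 t=5 v=5: → [0,12); WM=3
i=2 t=6 v=7: → [0,12); WM=4
i=3 t=2 v=4: DROP (t<4-1); WM=4
i=4 t=3 v=1: → [0,12); WM=4
i=5 t=3 v=6: → [0,12); WM=4
i=6 t=8 v=9: → [0,12); WM=6
i=7 t=10 v=6: → [9,21),[0,12); WM=8
i=8 t=7 v=2: → [0,12); WM=8
i=9 t=7 v=4: → [0,12); WM=8
i=10 t=10 v=8: → [9,21),[0,12); WM=8
i=11 t=21 v=7: → [18,30); WM=19; [0,12) fires=9
i=12 t=21 v=8: → [18,30); WM=19
i=13 t=26 v=4: → [18,30); WM=24; [9,21) fires=8
i=14 t=26 v=8: → [18,30); WM=24
i=15 t=22 v=3: DROP (t<24-1); WM=24
i=16 t=26 v=9: → [18,30); WM=24
i=17 t=30 v=3: → [27,39); WM=28
i=18 t=27 v=2: → [27,39),[18,30); WM=28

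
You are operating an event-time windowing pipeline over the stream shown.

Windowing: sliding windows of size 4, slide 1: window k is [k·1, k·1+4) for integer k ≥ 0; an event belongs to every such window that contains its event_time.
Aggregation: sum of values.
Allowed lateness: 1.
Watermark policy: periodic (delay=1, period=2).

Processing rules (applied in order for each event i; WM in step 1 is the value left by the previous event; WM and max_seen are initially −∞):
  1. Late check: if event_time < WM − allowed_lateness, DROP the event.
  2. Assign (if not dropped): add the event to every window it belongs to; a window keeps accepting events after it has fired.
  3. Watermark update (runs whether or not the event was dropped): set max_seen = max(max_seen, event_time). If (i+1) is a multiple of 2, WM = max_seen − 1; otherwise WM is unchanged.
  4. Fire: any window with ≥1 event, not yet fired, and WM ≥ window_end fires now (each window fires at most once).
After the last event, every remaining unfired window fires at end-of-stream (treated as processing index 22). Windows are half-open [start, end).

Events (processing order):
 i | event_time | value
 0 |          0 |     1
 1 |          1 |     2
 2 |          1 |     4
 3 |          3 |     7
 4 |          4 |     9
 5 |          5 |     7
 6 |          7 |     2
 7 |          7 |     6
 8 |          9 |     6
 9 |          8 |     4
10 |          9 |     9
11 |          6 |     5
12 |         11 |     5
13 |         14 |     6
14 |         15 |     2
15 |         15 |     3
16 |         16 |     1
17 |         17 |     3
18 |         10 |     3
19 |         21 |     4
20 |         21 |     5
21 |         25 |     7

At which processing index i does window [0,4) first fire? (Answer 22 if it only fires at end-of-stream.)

i=0 t=0 v=1: → [0,4); WM=−∞
i=1 t=1 v=2: → [1,5),[0,4); WM=0
i=2 t=1 v=4: → [1,5),[0,4); WM=0
i=3 t=3 v=7: → [3,7),[2,6),[1,5),[0,4); WM=2
i=4 t=4 v=9: → [4,8),[3,7),[2,6),[1,5); WM=2
i=5 t=5 v=7: → [5,9),[4,8),[3,7),[2,6); WM=4; [0,4) fires=14
i=6 t=7 v=2: → [7,11),[6,10),[5,9),[4,8); WM=4
i=7 t=7 v=6: → [7,11),[6,10),[5,9),[4,8); WM=6; [1,5) fires=22 [2,6) fires=23
i=8 t=9 v=6: → [9,13),[8,12),[7,11),[6,10); WM=6
i=9 t=8 v=4: → [8,12),[7,11),[6,10),[5,9); WM=8; [3,7) fires=23 [4,8) fires=24
i=10 t=9 v=9: → [9,13),[8,12),[7,11),[6,10); WM=8
i=11 t=6 v=5: DROP (t<8-1); WM=8
i=12 t=11 v=5: → [11,15),[10,14),[9,13),[8,12); WM=8
i=13 t=14 v=6: → [14,18),[13,17),[12,16),[11,15); WM=13; [5,9) fires=19 [6,10) fires=27 [7,11) fires=27 [8,12) fires=24 [9,13) fires=20
i=14 t=15 v=2: → [15,19),[14,18),[13,17),[12,16); WM=13
i=15 t=15 v=3: → [15,19),[14,18),[13,17),[12,16); WM=14; [10,14) fires=5
i=16 t=16 v=1: → [16,20),[15,19),[14,18),[13,17); WM=14
i=17 t=17 v=3: → [17,21),[16,20),[15,19),[14,18); WM=16; [11,15) fires=11 [12,16) fires=11
i=18 t=10 v=3: DROP (t<16-1); WM=16
i=19 t=21 v=4: → [21,25),[20,24),[19,23),[18,22); WM=20; [13,17) fires=12 [14,18) fires=15 [15,19) fires=9 [16,20) fires=4
i=20 t=21 v=5: → [21,25),[20,24),[19,23),[18,22); WM=20
i=21 t=25 v=7: → [25,29),[24,28),[23,27),[22,26); WM=24; [17,21) fires=3 [18,22) fires=9 [19,23) fires=9 [20,24) fires=9

5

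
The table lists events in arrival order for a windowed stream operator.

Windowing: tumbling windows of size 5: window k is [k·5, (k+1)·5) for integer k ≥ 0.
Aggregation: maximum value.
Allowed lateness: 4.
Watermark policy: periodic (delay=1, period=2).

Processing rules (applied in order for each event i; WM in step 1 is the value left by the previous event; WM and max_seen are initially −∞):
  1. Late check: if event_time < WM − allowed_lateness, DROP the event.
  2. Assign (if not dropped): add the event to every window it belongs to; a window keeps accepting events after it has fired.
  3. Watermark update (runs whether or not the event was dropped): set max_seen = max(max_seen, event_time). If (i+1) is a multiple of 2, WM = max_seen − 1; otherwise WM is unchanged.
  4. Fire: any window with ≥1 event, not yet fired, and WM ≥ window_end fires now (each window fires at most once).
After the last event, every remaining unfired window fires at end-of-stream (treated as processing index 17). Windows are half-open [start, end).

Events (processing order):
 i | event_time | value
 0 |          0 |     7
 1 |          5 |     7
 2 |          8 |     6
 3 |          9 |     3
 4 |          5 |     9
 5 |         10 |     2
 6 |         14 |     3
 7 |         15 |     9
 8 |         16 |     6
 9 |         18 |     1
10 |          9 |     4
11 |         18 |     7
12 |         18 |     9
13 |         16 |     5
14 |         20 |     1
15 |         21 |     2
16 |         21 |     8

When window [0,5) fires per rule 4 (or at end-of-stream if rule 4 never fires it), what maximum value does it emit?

7

i=0 t=0 v=7: → [0,5); WM=−∞
i=1 t=5 v=7: → [5,10); WM=4
i=2 t=8 v=6: → [5,10); WM=4
i=3 t=9 v=3: → [5,10); WM=8; [0,5) fires=7
i=4 t=5 v=9: → [5,10); WM=8
i=5 t=10 v=2: → [10,15); WM=9
i=6 t=14 v=3: → [10,15); WM=9
i=7 t=15 v=9: → [15,20); WM=14; [5,10) fires=9
i=8 t=16 v=6: → [15,20); WM=14
i=9 t=18 v=1: → [15,20); WM=17; [10,15) fires=3
i=10 t=9 v=4: DROP (t<17-4); WM=17
i=11 t=18 v=7: → [15,20); WM=17
i=12 t=18 v=9: → [15,20); WM=17
i=13 t=16 v=5: → [15,20); WM=17
i=14 t=20 v=1: → [20,25); WM=17
i=15 t=21 v=2: → [20,25); WM=20; [15,20) fires=9
i=16 t=21 v=8: → [20,25); WM=20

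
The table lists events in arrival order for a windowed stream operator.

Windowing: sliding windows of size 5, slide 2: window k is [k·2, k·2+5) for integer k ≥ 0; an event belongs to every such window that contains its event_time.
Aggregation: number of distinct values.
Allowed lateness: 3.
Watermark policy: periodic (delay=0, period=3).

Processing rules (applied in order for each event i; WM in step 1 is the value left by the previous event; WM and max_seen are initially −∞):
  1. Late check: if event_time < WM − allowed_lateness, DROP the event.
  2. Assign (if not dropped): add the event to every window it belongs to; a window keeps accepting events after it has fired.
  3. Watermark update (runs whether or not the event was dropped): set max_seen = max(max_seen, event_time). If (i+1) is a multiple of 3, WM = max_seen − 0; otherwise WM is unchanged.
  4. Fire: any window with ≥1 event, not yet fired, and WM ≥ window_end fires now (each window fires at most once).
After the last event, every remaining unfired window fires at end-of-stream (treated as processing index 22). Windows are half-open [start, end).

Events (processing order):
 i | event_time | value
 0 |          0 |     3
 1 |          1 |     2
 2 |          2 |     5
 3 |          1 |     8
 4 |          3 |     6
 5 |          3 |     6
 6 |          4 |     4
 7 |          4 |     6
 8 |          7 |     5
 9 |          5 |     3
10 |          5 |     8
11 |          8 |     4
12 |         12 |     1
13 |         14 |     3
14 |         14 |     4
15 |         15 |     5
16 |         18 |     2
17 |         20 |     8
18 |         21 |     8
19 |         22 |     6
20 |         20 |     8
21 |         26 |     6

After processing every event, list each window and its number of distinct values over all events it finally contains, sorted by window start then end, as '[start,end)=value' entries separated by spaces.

i=0 t=0 v=3: → [0,5); WM=−∞
i=1 t=1 v=2: → [0,5); WM=−∞
i=2 t=2 v=5: → [2,7),[0,5); WM=2
i=3 t=1 v=8: → [0,5); WM=2
i=4 t=3 v=6: → [2,7),[0,5); WM=2
i=5 t=3 v=6: → [2,7),[0,5); WM=3
i=6 t=4 v=4: → [4,9),[2,7),[0,5); WM=3
i=7 t=4 v=6: → [4,9),[2,7),[0,5); WM=3
i=8 t=7 v=5: → [6,11),[4,9); WM=7; [0,5) fires=6 [2,7) fires=3
i=9 t=5 v=3: → [4,9),[2,7); WM=7
i=10 t=5 v=8: → [4,9),[2,7); WM=7
i=11 t=8 v=4: → [8,13),[6,11),[4,9); WM=8
i=12 t=12 v=1: → [12,17),[10,15),[8,13); WM=8
i=13 t=14 v=3: → [14,19),[12,17),[10,15); WM=8
i=14 t=14 v=4: → [14,19),[12,17),[10,15); WM=14; [4,9) fires=5 [6,11) fires=2 [8,13) fires=2
i=15 t=15 v=5: → [14,19),[12,17); WM=14
i=16 t=18 v=2: → [18,23),[16,21),[14,19); WM=14
i=17 t=20 v=8: → [20,25),[18,23),[16,21); WM=20; [10,15) fires=3 [12,17) fires=4 [14,19) fires=4
i=18 t=21 v=8: → [20,25),[18,23); WM=20
i=19 t=22 v=6: → [22,27),[20,25),[18,23); WM=20
i=20 t=20 v=8: → [20,25),[18,23),[16,21); WM=22; [16,21) fires=2
i=21 t=26 v=6: → [26,31),[24,29),[22,27); WM=22

[0,5)=6 [2,7)=5 [4,9)=5 [6,11)=2 [8,13)=2 [10,15)=3 [12,17)=4 [14,19)=4 [16,21)=2 [18,23)=3 [20,25)=2 [22,27)=1 [24,29)=1 [26,31)=1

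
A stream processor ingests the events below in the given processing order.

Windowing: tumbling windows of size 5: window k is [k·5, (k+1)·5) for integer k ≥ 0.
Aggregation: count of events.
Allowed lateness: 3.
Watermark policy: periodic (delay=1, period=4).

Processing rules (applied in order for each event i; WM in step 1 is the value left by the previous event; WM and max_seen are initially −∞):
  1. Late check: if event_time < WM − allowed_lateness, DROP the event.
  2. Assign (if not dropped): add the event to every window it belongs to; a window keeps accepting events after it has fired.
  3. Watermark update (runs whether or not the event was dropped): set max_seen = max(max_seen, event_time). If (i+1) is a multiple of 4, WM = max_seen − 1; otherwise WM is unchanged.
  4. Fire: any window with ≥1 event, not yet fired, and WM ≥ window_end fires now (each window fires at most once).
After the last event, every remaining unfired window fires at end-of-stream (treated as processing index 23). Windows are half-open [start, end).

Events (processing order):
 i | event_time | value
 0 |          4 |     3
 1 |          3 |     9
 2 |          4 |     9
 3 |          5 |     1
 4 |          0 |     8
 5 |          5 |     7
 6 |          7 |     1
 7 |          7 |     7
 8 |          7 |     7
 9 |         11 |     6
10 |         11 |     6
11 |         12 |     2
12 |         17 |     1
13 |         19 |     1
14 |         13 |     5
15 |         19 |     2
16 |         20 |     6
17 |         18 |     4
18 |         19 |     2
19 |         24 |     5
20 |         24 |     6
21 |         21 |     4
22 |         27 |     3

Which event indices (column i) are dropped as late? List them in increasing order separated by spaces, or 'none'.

4

i=0 t=4 v=3: → [0,5); WM=−∞
i=1 t=3 v=9: → [0,5); WM=−∞
i=2 t=4 v=9: → [0,5); WM=−∞
i=3 t=5 v=1: → [5,10); WM=4
i=4 t=0 v=8: DROP (t<4-3); WM=4
i=5 t=5 v=7: → [5,10); WM=4
i=6 t=7 v=1: → [5,10); WM=4
i=7 t=7 v=7: → [5,10); WM=6; [0,5) fires=3
i=8 t=7 v=7: → [5,10); WM=6
i=9 t=11 v=6: → [10,15); WM=6
i=10 t=11 v=6: → [10,15); WM=6
i=11 t=12 v=2: → [10,15); WM=11; [5,10) fires=5
i=12 t=17 v=1: → [15,20); WM=11
i=13 t=19 v=1: → [15,20); WM=11
i=14 t=13 v=5: → [10,15); WM=11
i=15 t=19 v=2: → [15,20); WM=18; [10,15) fires=4
i=16 t=20 v=6: → [20,25); WM=18
i=17 t=18 v=4: → [15,20); WM=18
i=18 t=19 v=2: → [15,20); WM=18
i=19 t=24 v=5: → [20,25); WM=23; [15,20) fires=5
i=20 t=24 v=6: → [20,25); WM=23
i=21 t=21 v=4: → [20,25); WM=23
i=22 t=27 v=3: → [25,30); WM=23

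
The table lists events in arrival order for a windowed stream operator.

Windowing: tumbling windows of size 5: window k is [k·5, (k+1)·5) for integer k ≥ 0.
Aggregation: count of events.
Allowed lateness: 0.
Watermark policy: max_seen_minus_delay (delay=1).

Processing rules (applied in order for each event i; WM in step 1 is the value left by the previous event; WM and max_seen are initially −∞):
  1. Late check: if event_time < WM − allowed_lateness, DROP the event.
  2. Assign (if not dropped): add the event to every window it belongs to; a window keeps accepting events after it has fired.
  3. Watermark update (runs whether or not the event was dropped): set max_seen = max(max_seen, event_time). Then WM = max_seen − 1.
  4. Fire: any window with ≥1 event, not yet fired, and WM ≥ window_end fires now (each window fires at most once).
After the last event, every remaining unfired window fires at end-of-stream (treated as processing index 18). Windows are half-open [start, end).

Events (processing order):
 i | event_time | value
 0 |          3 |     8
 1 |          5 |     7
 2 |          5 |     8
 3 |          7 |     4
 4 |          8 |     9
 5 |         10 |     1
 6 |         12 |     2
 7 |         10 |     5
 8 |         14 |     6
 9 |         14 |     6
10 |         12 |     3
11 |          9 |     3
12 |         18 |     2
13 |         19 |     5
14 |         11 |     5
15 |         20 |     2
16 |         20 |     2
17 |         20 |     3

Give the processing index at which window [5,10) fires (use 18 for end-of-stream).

i=0 t=3 v=8: → [0,5); WM=2
i=1 t=5 v=7: → [5,10); WM=4
i=2 t=5 v=8: → [5,10); WM=4
i=3 t=7 v=4: → [5,10); WM=6; [0,5) fires=1
i=4 t=8 v=9: → [5,10); WM=7
i=5 t=10 v=1: → [10,15); WM=9
i=6 t=12 v=2: → [10,15); WM=11; [5,10) fires=4
i=7 t=10 v=5: DROP (t<11-0); WM=11
i=8 t=14 v=6: → [10,15); WM=13
i=9 t=14 v=6: → [10,15); WM=13
i=10 t=12 v=3: DROP (t<13-0); WM=13
i=11 t=9 v=3: DROP (t<13-0); WM=13
i=12 t=18 v=2: → [15,20); WM=17; [10,15) fires=4
i=13 t=19 v=5: → [15,20); WM=18
i=14 t=11 v=5: DROP (t<18-0); WM=18
i=15 t=20 v=2: → [20,25); WM=19
i=16 t=20 v=2: → [20,25); WM=19
i=17 t=20 v=3: → [20,25); WM=19

6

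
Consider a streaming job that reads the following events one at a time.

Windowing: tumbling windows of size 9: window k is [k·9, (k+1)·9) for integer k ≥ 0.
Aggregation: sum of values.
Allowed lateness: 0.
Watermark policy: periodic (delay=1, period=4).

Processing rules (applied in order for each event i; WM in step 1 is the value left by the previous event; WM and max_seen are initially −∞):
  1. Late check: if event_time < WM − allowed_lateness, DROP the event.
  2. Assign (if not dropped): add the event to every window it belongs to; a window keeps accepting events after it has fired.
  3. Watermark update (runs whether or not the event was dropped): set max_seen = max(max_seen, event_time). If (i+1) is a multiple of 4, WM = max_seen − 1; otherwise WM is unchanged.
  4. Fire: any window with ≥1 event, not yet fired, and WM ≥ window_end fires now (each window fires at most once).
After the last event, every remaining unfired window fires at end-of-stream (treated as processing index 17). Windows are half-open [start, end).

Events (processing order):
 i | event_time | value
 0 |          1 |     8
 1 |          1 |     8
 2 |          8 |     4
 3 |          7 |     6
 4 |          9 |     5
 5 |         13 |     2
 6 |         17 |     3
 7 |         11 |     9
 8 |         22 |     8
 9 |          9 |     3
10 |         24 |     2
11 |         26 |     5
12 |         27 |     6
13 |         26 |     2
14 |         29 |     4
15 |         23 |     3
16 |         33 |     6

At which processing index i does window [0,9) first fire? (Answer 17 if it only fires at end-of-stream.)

i=0 t=1 v=8: → [0,9); WM=−∞
i=1 t=1 v=8: → [0,9); WM=−∞
i=2 t=8 v=4: → [0,9); WM=−∞
i=3 t=7 v=6: → [0,9); WM=7
i=4 t=9 v=5: → [9,18); WM=7
i=5 t=13 v=2: → [9,18); WM=7
i=6 t=17 v=3: → [9,18); WM=7
i=7 t=11 v=9: → [9,18); WM=16; [0,9) fires=26
i=8 t=22 v=8: → [18,27); WM=16
i=9 t=9 v=3: DROP (t<16-0); WM=16
i=10 t=24 v=2: → [18,27); WM=16
i=11 t=26 v=5: → [18,27); WM=25; [9,18) fires=19
i=12 t=27 v=6: → [27,36); WM=25
i=13 t=26 v=2: → [18,27); WM=25
i=14 t=29 v=4: → [27,36); WM=25
i=15 t=23 v=3: DROP (t<25-0); WM=28; [18,27) fires=17
i=16 t=33 v=6: → [27,36); WM=28

7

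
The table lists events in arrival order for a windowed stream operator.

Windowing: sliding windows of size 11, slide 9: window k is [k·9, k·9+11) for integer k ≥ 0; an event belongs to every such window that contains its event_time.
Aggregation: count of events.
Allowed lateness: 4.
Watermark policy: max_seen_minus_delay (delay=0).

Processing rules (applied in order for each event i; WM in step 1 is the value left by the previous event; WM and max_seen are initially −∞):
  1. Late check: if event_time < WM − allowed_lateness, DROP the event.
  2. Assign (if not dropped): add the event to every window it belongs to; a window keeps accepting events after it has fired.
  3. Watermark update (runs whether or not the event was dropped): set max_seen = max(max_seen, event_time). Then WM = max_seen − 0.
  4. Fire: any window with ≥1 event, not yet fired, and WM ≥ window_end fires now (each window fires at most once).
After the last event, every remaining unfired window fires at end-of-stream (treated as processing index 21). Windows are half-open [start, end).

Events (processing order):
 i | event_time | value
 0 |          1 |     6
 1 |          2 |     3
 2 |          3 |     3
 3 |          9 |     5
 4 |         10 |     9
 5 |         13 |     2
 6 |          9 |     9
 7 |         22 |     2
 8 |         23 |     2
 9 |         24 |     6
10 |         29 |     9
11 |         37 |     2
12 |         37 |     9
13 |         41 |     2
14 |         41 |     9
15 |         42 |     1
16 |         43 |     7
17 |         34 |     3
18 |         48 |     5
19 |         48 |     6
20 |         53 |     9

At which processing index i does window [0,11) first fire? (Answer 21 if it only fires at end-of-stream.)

5

i=0 t=1 v=6: → [0,11); WM=1
i=1 t=2 v=3: → [0,11); WM=2
i=2 t=3 v=3: → [0,11); WM=3
i=3 t=9 v=5: → [9,20),[0,11); WM=9
i=4 t=10 v=9: → [9,20),[0,11); WM=10
i=5 t=13 v=2: → [9,20); WM=13; [0,11) fires=5
i=6 t=9 v=9: → [9,20),[0,11); WM=13
i=7 t=22 v=2: → [18,29); WM=22; [9,20) fires=4
i=8 t=23 v=2: → [18,29); WM=23
i=9 t=24 v=6: → [18,29); WM=24
i=10 t=29 v=9: → [27,38); WM=29; [18,29) fires=3
i=11 t=37 v=2: → [36,47),[27,38); WM=37
i=12 t=37 v=9: → [36,47),[27,38); WM=37
i=13 t=41 v=2: → [36,47); WM=41; [27,38) fires=3
i=14 t=41 v=9: → [36,47); WM=41
i=15 t=42 v=1: → [36,47); WM=42
i=16 t=43 v=7: → [36,47); WM=43
i=17 t=34 v=3: DROP (t<43-4); WM=43
i=18 t=48 v=5: → [45,56); WM=48; [36,47) fires=6
i=19 t=48 v=6: → [45,56); WM=48
i=20 t=53 v=9: → [45,56); WM=53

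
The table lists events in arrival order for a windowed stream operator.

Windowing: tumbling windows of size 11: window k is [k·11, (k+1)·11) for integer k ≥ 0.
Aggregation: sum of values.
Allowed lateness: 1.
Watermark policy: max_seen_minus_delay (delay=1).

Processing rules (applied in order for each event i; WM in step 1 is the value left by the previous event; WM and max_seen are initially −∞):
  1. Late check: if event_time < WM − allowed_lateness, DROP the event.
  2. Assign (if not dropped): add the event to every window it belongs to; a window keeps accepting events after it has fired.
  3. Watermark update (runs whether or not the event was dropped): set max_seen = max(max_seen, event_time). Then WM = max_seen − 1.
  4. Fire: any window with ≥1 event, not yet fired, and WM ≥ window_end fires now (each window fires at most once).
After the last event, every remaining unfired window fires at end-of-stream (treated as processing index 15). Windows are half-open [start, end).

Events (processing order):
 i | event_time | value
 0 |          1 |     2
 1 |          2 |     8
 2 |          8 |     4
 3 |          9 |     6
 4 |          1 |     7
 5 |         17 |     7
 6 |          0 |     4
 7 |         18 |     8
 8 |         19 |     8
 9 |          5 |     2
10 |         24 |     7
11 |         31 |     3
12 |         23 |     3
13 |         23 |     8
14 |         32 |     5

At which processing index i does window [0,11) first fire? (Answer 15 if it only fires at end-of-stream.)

i=0 t=1 v=2: → [0,11); WM=0
i=1 t=2 v=8: → [0,11); WM=1
i=2 t=8 v=4: → [0,11); WM=7
i=3 t=9 v=6: → [0,11); WM=8
i=4 t=1 v=7: DROP (t<8-1); WM=8
i=5 t=17 v=7: → [11,22); WM=16; [0,11) fires=20
i=6 t=0 v=4: DROP (t<16-1); WM=16
i=7 t=18 v=8: → [11,22); WM=17
i=8 t=19 v=8: → [11,22); WM=18
i=9 t=5 v=2: DROP (t<18-1); WM=18
i=10 t=24 v=7: → [22,33); WM=23; [11,22) fires=23
i=11 t=31 v=3: → [22,33); WM=30
i=12 t=23 v=3: DROP (t<30-1); WM=30
i=13 t=23 v=8: DROP (t<30-1); WM=30
i=14 t=32 v=5: → [22,33); WM=31

5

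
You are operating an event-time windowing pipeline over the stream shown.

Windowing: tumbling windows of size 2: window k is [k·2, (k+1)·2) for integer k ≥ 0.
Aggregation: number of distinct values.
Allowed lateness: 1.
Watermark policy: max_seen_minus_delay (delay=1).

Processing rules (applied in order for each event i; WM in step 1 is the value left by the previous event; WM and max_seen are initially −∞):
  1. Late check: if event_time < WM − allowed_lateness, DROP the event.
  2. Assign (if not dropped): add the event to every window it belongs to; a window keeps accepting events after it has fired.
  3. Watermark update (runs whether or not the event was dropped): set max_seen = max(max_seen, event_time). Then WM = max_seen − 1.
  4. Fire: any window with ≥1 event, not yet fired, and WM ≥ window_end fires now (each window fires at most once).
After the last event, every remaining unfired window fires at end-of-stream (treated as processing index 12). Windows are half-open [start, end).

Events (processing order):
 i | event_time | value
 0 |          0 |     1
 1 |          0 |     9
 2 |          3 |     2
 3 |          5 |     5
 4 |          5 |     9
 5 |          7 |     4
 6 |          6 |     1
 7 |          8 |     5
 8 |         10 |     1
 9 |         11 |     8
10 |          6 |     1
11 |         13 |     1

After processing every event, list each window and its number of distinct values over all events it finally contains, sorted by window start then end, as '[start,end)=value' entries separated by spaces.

i=0 t=0 v=1: → [0,2); WM=-1
i=1 t=0 v=9: → [0,2); WM=-1
i=2 t=3 v=2: → [2,4); WM=2; [0,2) fires=2
i=3 t=5 v=5: → [4,6); WM=4; [2,4) fires=1
i=4 t=5 v=9: → [4,6); WM=4
i=5 t=7 v=4: → [6,8); WM=6; [4,6) fires=2
i=6 t=6 v=1: → [6,8); WM=6
i=7 t=8 v=5: → [8,10); WM=7
i=8 t=10 v=1: → [10,12); WM=9; [6,8) fires=2
i=9 t=11 v=8: → [10,12); WM=10; [8,10) fires=1
i=10 t=6 v=1: DROP (t<10-1); WM=10
i=11 t=13 v=1: → [12,14); WM=12; [10,12) fires=2

[0,2)=2 [2,4)=1 [4,6)=2 [6,8)=2 [8,10)=1 [10,12)=2 [12,14)=1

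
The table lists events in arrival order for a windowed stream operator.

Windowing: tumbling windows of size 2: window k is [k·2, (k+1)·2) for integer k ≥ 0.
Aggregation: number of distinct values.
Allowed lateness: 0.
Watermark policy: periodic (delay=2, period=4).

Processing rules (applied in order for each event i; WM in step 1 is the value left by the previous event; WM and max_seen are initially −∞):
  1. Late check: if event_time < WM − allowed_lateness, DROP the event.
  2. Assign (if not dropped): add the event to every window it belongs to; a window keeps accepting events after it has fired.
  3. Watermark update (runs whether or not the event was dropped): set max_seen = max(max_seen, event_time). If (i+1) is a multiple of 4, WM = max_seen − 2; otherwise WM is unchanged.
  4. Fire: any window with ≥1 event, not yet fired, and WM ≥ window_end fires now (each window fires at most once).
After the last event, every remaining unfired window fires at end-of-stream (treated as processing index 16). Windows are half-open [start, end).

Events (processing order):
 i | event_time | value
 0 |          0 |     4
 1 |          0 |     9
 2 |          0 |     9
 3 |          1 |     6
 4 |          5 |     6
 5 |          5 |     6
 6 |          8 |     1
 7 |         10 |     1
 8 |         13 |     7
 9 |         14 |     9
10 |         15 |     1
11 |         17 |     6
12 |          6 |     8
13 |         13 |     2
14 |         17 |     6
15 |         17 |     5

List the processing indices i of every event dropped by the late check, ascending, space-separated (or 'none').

i=0 t=0 v=4: → [0,2); WM=−∞
i=1 t=0 v=9: → [0,2); WM=−∞
i=2 t=0 v=9: → [0,2); WM=−∞
i=3 t=1 v=6: → [0,2); WM=-1
i=4 t=5 v=6: → [4,6); WM=-1
i=5 t=5 v=6: → [4,6); WM=-1
i=6 t=8 v=1: → [8,10); WM=-1
i=7 t=10 v=1: → [10,12); WM=8; [0,2) fires=3 [4,6) fires=1
i=8 t=13 v=7: → [12,14); WM=8
i=9 t=14 v=9: → [14,16); WM=8
i=10 t=15 v=1: → [14,16); WM=8
i=11 t=17 v=6: → [16,18); WM=15; [8,10) fires=1 [10,12) fires=1 [12,14) fires=1
i=12 t=6 v=8: DROP (t<15-0); WM=15
i=13 t=13 v=2: DROP (t<15-0); WM=15
i=14 t=17 v=6: → [16,18); WM=15
i=15 t=17 v=5: → [16,18); WM=15

12 13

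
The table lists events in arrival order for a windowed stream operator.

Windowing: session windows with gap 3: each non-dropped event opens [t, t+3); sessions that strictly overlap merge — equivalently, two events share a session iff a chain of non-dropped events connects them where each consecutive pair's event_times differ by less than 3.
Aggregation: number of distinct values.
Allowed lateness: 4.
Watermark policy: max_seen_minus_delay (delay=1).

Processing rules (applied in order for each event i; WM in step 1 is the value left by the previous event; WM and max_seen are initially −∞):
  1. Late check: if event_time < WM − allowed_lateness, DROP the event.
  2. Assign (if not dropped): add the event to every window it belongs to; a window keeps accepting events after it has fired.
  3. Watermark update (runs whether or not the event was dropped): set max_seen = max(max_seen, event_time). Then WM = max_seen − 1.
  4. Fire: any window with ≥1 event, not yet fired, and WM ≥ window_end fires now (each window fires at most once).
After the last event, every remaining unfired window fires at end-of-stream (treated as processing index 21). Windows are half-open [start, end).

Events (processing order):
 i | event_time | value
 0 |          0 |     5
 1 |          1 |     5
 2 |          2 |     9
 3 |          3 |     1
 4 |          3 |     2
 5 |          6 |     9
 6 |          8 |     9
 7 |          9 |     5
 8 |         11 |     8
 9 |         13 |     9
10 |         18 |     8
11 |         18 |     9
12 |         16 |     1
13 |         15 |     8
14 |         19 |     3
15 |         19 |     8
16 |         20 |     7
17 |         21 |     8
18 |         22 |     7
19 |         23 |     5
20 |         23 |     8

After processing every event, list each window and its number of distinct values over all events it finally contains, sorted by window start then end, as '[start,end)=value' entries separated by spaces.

[0,6)=4 [6,26)=6

i=0 t=0 v=5: → [0,3); WM=-1
i=1 t=1 v=5: → [0,4); WM=0
i=2 t=2 v=9: → [0,5); WM=1
i=3 t=3 v=1: → [0,6); WM=2
i=4 t=3 v=2: → [0,6); WM=2
i=5 t=6 v=9: → [6,9); WM=5
i=6 t=8 v=9: → [6,11); WM=7
i=7 t=9 v=5: → [6,12); WM=8
i=8 t=11 v=8: → [6,14); WM=10
i=9 t=13 v=9: → [6,16); WM=12
i=10 t=18 v=8: → [18,21); WM=17
i=11 t=18 v=9: → [18,21); WM=17
i=12 t=16 v=1: → [16,21); WM=17
i=13 t=15 v=8: → [6,21); WM=17
i=14 t=19 v=3: → [6,22); WM=18
i=15 t=19 v=8: → [6,22); WM=18
i=16 t=20 v=7: → [6,23); WM=19
i=17 t=21 v=8: → [6,24); WM=20
i=18 t=22 v=7: → [6,25); WM=21
i=19 t=23 v=5: → [6,26); WM=22
i=20 t=23 v=8: → [6,26); WM=22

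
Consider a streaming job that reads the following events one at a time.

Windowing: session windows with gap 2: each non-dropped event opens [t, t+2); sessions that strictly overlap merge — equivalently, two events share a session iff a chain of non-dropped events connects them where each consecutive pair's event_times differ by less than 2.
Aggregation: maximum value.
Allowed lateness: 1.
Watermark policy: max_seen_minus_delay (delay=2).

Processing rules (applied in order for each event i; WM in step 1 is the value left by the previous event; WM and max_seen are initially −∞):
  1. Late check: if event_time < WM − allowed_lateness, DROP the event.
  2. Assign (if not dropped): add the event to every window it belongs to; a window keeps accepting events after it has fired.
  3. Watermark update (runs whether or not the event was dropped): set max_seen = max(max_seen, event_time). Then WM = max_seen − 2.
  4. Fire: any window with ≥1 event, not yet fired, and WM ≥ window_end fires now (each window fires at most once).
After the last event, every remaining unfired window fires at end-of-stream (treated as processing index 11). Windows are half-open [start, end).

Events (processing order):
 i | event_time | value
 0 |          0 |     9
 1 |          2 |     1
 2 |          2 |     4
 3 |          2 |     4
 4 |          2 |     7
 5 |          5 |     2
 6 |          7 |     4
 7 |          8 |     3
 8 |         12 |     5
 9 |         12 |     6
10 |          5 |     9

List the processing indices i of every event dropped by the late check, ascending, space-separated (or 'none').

10

i=0 t=0 v=9: → [0,2); WM=-2
i=1 t=2 v=1: → [2,4); WM=0
i=2 t=2 v=4: → [2,4); WM=0
i=3 t=2 v=4: → [2,4); WM=0
i=4 t=2 v=7: → [2,4); WM=0
i=5 t=5 v=2: → [5,7); WM=3
i=6 t=7 v=4: → [7,9); WM=5
i=7 t=8 v=3: → [7,10); WM=6
i=8 t=12 v=5: → [12,14); WM=10
i=9 t=12 v=6: → [12,14); WM=10
i=10 t=5 v=9: DROP (t<10-1); WM=10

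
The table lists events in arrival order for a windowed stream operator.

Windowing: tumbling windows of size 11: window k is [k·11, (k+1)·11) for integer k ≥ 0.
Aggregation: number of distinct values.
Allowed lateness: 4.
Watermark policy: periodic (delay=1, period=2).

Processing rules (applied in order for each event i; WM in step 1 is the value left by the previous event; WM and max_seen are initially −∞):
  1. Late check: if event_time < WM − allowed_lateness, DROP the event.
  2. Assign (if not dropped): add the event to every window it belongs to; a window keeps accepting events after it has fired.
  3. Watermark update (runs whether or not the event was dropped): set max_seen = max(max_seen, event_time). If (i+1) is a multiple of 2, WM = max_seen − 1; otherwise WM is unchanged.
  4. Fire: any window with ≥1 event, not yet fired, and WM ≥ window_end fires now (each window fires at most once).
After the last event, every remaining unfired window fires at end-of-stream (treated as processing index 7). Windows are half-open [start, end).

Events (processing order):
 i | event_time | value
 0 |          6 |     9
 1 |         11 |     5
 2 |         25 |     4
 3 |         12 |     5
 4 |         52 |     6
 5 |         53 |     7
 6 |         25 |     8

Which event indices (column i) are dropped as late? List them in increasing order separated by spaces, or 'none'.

i=0 t=6 v=9: → [0,11); WM=−∞
i=1 t=11 v=5: → [11,22); WM=10
i=2 t=25 v=4: → [22,33); WM=10
i=3 t=12 v=5: → [11,22); WM=24; [0,11) fires=1 [11,22) fires=1
i=4 t=52 v=6: → [44,55); WM=24
i=5 t=53 v=7: → [44,55); WM=52; [22,33) fires=1
i=6 t=25 v=8: DROP (t<52-4); WM=52

6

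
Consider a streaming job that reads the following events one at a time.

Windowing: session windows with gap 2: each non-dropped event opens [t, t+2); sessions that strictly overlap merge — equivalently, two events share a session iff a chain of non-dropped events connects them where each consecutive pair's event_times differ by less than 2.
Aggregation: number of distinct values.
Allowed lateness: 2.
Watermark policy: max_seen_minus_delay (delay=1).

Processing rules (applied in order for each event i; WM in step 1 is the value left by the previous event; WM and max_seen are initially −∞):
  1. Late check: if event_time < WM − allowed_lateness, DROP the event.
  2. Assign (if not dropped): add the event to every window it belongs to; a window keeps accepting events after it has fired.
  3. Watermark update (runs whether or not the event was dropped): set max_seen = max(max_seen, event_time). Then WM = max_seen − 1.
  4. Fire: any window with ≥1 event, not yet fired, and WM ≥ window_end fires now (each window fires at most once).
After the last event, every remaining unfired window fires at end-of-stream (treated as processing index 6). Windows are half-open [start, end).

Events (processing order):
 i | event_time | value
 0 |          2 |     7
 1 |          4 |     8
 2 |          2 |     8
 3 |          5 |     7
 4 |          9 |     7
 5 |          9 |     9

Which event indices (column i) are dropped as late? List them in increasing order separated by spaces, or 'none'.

i=0 t=2 v=7: → [2,4); WM=1
i=1 t=4 v=8: → [4,6); WM=3
i=2 t=2 v=8: → [2,4); WM=3
i=3 t=5 v=7: → [4,7); WM=4
i=4 t=9 v=7: → [9,11); WM=8
i=5 t=9 v=9: → [9,11); WM=8

none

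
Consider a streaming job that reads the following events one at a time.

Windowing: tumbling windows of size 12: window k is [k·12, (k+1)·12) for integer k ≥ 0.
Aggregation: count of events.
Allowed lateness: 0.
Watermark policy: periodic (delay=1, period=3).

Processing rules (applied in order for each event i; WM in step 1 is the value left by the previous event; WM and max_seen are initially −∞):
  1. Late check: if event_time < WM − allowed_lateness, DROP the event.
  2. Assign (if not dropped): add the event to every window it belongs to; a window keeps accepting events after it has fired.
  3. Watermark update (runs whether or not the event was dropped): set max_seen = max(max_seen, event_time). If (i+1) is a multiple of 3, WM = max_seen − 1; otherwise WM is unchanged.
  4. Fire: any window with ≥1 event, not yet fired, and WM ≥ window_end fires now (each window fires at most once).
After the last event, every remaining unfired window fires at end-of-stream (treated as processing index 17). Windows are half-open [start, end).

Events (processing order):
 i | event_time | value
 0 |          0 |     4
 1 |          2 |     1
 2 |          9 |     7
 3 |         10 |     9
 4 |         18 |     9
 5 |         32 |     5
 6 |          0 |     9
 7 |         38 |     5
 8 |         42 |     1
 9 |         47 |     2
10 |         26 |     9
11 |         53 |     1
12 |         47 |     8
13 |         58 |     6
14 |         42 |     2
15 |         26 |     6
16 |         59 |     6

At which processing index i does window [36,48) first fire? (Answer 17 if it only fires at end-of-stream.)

11

i=0 t=0 v=4: → [0,12); WM=−∞
i=1 t=2 v=1: → [0,12); WM=−∞
i=2 t=9 v=7: → [0,12); WM=8
i=3 t=10 v=9: → [0,12); WM=8
i=4 t=18 v=9: → [12,24); WM=8
i=5 t=32 v=5: → [24,36); WM=31; [0,12) fires=4 [12,24) fires=1
i=6 t=0 v=9: DROP (t<31-0); WM=31
i=7 t=38 v=5: → [36,48); WM=31
i=8 t=42 v=1: → [36,48); WM=41; [24,36) fires=1
i=9 t=47 v=2: → [36,48); WM=41
i=10 t=26 v=9: DROP (t<41-0); WM=41
i=11 t=53 v=1: → [48,60); WM=52; [36,48) fires=3
i=12 t=47 v=8: DROP (t<52-0); WM=52
i=13 t=58 v=6: → [48,60); WM=52
i=14 t=42 v=2: DROP (t<52-0); WM=57
i=15 t=26 v=6: DROP (t<57-0); WM=57
i=16 t=59 v=6: → [48,60); WM=57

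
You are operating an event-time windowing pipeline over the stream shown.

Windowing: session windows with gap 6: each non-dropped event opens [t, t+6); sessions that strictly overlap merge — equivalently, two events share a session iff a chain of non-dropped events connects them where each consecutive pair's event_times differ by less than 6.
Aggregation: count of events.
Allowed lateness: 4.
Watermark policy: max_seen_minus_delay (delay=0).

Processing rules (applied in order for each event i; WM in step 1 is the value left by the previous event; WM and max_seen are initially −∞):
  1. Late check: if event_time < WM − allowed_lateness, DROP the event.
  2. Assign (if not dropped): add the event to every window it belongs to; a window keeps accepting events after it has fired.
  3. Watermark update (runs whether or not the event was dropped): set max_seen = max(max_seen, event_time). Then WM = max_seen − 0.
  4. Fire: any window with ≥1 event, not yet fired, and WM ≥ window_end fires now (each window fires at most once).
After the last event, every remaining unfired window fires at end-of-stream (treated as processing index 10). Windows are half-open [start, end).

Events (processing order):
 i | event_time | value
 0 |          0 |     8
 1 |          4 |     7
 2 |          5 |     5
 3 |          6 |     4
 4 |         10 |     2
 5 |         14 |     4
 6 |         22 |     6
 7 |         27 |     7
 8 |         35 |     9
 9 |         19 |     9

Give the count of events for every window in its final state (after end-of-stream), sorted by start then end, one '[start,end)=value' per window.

i=0 t=0 v=8: → [0,6); WM=0
i=1 t=4 v=7: → [0,10); WM=4
i=2 t=5 v=5: → [0,11); WM=5
i=3 t=6 v=4: → [0,12); WM=6
i=4 t=10 v=2: → [0,16); WM=10
i=5 t=14 v=4: → [0,20); WM=14
i=6 t=22 v=6: → [22,28); WM=22
i=7 t=27 v=7: → [22,33); WM=27
i=8 t=35 v=9: → [35,41); WM=35
i=9 t=19 v=9: DROP (t<35-4); WM=35

[0,20)=6 [22,33)=2 [35,41)=1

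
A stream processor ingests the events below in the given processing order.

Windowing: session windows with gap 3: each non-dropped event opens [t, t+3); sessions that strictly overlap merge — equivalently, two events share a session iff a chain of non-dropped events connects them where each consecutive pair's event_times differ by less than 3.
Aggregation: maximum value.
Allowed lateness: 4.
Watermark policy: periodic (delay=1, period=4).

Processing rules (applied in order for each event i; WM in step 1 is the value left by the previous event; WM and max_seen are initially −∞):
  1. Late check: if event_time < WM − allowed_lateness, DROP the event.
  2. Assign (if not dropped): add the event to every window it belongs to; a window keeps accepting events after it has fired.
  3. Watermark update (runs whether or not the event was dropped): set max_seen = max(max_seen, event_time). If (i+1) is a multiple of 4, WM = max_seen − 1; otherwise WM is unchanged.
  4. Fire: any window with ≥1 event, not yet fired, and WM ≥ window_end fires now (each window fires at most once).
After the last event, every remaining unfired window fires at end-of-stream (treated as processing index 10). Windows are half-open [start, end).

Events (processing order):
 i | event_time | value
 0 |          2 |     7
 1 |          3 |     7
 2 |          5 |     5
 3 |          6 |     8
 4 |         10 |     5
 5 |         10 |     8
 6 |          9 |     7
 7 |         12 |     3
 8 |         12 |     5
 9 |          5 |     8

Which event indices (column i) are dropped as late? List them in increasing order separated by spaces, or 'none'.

i=0 t=2 v=7: → [2,5); WM=−∞
i=1 t=3 v=7: → [2,6); WM=−∞
i=2 t=5 v=5: → [2,8); WM=−∞
i=3 t=6 v=8: → [2,9); WM=5
i=4 t=10 v=5: → [10,13); WM=5
i=5 t=10 v=8: → [10,13); WM=5
i=6 t=9 v=7: → [9,13); WM=5
i=7 t=12 v=3: → [9,15); WM=11
i=8 t=12 v=5: → [9,15); WM=11
i=9 t=5 v=8: DROP (t<11-4); WM=11

9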